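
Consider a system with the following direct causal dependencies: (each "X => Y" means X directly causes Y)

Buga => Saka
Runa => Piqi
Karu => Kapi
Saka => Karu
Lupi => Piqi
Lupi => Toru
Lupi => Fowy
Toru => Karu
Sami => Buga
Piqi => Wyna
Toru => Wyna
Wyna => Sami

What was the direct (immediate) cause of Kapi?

Karu

Upstream contributors include Lupi, Toru, Runa, Piqi, Wyna, Sami, Buga, Saka, but only Karu feeds directly into Kapi.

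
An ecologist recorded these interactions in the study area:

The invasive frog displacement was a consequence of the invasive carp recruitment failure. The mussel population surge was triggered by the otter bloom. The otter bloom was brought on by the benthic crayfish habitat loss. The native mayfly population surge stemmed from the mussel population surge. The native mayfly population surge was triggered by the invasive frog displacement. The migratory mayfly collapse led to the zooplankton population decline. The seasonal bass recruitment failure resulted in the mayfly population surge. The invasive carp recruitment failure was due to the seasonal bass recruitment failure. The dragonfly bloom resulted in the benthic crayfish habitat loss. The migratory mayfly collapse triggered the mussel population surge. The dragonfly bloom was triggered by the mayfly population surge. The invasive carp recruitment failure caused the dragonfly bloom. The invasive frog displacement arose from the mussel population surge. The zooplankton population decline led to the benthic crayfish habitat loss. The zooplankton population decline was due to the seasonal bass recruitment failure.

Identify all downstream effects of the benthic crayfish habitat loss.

the invasive frog displacement, the mussel population surge, the native mayfly population surge, the otter bloom

Direct effects: the otter bloom.
2 steps out: the mussel population surge.
3 steps out: the invasive frog displacement, the native mayfly population surge.
Not reachable from it: the seasonal bass recruitment failure, the migratory mayfly collapse, the mayfly population surge, the invasive carp recruitment failure, the dragonfly bloom, the zooplankton population decline.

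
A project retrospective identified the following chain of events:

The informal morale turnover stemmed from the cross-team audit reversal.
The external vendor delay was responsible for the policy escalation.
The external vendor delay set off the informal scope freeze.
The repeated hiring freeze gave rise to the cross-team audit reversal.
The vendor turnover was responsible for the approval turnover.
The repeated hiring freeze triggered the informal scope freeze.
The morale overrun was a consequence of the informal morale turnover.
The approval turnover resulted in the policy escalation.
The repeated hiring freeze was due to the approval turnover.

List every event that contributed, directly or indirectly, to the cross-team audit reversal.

the approval turnover, the repeated hiring freeze, the vendor turnover

Immediate cause of the cross-team audit reversal: the repeated hiring freeze.
Further upstream: the vendor turnover, the approval turnover.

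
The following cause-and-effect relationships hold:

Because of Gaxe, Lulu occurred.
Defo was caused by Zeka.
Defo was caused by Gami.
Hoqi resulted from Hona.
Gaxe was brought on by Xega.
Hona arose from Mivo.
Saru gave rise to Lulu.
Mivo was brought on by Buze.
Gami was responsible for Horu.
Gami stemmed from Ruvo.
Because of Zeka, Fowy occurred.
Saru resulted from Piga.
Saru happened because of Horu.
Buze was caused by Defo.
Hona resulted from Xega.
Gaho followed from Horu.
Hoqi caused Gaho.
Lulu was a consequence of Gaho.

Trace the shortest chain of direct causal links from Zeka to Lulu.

Zeka → Defo → Buze → Mivo → Hona → Hoqi → Gaho → Lulu

Zeka → Defo
Defo → Buze
Buze → Mivo
Mivo → Hona
Hona → Hoqi
Hoqi → Gaho
Gaho → Lulu
Length: 7 steps.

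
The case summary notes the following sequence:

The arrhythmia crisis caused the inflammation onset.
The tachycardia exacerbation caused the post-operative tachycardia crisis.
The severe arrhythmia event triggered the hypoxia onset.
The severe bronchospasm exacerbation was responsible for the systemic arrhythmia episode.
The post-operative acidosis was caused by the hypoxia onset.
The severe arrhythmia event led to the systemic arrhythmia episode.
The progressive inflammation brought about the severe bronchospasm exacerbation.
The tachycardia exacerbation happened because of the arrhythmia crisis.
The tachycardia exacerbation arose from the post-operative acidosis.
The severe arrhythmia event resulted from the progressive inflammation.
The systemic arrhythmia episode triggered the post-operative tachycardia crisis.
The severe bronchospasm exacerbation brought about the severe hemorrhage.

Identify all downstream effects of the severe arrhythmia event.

Direct effects: the hypoxia onset, the systemic arrhythmia episode.
2 steps out: the post-operative acidosis, the post-operative tachycardia crisis.
3 steps out: the tachycardia exacerbation.
Not reachable from it: the progressive inflammation, the severe bronchospasm exacerbation, the severe hemorrhage, the arrhythmia crisis, the inflammation onset.

the hypoxia onset, the post-operative acidosis, the post-operative tachycardia crisis, the systemic arrhythmia episode, the tachycardia exacerbation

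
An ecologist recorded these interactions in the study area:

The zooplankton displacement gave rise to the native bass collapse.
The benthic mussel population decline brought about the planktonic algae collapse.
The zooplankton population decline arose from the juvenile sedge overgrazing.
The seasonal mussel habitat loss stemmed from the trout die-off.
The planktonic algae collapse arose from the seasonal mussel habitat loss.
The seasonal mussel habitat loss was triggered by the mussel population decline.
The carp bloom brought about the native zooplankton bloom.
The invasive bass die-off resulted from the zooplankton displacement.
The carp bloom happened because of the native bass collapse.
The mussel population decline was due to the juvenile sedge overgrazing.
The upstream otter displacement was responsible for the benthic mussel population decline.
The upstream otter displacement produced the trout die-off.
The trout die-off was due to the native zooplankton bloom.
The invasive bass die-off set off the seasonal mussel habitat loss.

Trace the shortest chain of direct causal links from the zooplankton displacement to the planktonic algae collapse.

the zooplankton displacement → the invasive bass die-off → the seasonal mussel habitat loss → the planktonic algae collapse

the zooplankton displacement → the invasive bass die-off
the invasive bass die-off → the seasonal mussel habitat loss
the seasonal mussel habitat loss → the planktonic algae collapse
Length: 3 steps.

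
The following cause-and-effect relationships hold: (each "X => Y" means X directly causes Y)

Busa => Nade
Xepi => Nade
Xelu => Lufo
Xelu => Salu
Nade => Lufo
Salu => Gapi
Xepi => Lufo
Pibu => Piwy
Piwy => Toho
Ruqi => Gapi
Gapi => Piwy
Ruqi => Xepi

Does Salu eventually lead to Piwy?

Yes

There is a causal chain: Salu → Gapi → Piwy.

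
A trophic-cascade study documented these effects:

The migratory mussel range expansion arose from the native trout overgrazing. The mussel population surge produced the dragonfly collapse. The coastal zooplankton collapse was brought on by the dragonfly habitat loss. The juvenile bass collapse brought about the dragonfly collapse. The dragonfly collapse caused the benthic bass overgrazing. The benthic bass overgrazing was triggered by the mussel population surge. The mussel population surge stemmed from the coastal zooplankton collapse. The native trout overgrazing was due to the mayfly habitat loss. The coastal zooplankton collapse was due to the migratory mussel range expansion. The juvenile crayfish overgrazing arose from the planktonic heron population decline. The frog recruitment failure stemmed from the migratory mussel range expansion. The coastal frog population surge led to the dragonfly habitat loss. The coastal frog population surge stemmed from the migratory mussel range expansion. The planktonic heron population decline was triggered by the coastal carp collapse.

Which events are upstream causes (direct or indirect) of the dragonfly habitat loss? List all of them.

Immediate cause of the dragonfly habitat loss: the coastal frog population surge.
Further upstream: the mayfly habitat loss, the native trout overgrazing, the migratory mussel range expansion.

the coastal frog population surge, the mayfly habitat loss, the migratory mussel range expansion, the native trout overgrazing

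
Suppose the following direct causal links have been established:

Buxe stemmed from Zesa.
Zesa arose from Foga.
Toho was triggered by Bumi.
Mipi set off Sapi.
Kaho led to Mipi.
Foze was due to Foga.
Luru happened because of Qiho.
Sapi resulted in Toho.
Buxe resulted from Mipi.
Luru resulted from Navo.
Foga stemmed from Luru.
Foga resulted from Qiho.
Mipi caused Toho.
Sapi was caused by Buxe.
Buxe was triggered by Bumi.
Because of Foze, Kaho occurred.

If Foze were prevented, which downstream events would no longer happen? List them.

Kaho, Mipi

Downstream of Foze: Kaho, Mipi, Buxe, Sapi, Toho.
Of those, still caused via another path: Buxe, Sapi, Toho.
The remainder have no surviving cause.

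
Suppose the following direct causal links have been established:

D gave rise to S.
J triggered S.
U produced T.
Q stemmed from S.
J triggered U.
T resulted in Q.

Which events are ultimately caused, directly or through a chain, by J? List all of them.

Direct effects: S, U.
2 steps out: T, Q.
Not reachable from it: D.

Q, S, T, U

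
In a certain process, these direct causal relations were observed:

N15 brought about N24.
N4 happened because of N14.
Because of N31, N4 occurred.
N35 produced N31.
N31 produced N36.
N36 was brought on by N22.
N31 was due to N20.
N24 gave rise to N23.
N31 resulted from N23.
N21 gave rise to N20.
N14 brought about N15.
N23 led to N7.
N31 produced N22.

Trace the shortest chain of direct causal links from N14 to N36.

N14 → N15
N15 → N24
N24 → N23
N23 → N31
N31 → N36
Length: 5 steps.

N14 → N15 → N24 → N23 → N31 → N36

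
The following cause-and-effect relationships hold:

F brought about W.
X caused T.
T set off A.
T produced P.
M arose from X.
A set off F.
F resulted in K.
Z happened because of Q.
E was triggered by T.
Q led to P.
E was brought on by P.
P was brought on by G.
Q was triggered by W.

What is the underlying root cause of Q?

X

Tracing upstream from Q: Q ← W ← F ← A ← T ← X.
X has no stated cause, so it is the root.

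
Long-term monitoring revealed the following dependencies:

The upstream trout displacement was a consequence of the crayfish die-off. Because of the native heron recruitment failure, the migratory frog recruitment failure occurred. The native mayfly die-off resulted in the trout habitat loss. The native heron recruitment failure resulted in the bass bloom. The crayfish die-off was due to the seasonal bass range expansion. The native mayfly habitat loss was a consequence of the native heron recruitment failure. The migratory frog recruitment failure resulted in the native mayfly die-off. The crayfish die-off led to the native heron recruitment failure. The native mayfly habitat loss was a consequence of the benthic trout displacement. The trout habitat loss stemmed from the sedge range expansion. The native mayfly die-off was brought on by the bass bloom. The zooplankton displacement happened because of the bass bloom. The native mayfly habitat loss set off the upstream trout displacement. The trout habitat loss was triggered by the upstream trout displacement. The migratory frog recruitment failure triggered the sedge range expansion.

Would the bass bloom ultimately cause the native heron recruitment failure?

No

The bass bloom leads to the native mayfly die-off, the zooplankton displacement, the trout habitat loss; the native heron recruitment failure is not among them.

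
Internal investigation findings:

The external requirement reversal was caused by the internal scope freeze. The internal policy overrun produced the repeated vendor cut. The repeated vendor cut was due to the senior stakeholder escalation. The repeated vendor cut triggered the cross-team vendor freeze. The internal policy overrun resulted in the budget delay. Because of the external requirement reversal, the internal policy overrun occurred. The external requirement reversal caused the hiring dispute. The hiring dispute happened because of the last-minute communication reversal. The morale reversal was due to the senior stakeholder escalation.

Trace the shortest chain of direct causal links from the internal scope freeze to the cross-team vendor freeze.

the internal scope freeze → the external requirement reversal
the external requirement reversal → the internal policy overrun
the internal policy overrun → the repeated vendor cut
the repeated vendor cut → the cross-team vendor freeze
Length: 4 steps.

the internal scope freeze → the external requirement reversal → the internal policy overrun → the repeated vendor cut → the cross-team vendor freeze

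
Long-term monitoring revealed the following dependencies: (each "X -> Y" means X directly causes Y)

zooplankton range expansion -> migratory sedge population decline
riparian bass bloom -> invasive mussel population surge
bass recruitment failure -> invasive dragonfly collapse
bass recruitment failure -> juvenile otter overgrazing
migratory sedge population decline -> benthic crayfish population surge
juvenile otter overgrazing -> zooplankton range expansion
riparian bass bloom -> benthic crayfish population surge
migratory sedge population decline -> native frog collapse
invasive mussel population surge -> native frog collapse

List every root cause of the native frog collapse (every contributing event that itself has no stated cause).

Tracing upstream from the native frog collapse: the native frog collapse ← the migratory sedge population decline ← the zooplankton range expansion ← the juvenile otter overgrazing ← the bass recruitment failure.
A separate upstream branch: the native frog collapse ← the invasive mussel population surge ← the riparian bass bloom.
Each of those chain origins has no stated cause.

the bass recruitment failure, the riparian bass bloom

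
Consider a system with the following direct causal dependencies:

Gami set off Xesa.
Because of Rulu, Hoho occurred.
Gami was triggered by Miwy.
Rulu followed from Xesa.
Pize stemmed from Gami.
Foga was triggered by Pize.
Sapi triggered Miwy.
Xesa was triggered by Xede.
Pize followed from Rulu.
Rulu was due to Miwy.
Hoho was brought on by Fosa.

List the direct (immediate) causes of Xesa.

Gami, Xede

Upstream contributors include Sapi, Miwy, but only Gami, Xede feed directly into Xesa.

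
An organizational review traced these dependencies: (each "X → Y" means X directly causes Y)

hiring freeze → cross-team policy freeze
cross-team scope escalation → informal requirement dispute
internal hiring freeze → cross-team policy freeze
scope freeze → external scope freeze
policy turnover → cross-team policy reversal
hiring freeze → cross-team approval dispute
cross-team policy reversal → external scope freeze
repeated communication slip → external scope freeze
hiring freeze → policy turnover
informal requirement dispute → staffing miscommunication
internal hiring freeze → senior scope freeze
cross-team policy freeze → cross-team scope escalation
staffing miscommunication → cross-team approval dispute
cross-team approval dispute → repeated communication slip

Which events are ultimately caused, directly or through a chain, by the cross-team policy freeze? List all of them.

the cross-team approval dispute, the cross-team scope escalation, the external scope freeze, the informal requirement dispute, the repeated communication slip, the staffing miscommunication

Direct effects: the cross-team scope escalation.
2 steps out: the informal requirement dispute.
3 steps out: the staffing miscommunication.
4 steps out: the cross-team approval dispute.
5 steps out: the repeated communication slip.
6 steps out: the external scope freeze.
Not reachable from it: the hiring freeze, the internal hiring freeze, the senior scope freeze, the policy turnover, the scope freeze, the cross-team policy reversal.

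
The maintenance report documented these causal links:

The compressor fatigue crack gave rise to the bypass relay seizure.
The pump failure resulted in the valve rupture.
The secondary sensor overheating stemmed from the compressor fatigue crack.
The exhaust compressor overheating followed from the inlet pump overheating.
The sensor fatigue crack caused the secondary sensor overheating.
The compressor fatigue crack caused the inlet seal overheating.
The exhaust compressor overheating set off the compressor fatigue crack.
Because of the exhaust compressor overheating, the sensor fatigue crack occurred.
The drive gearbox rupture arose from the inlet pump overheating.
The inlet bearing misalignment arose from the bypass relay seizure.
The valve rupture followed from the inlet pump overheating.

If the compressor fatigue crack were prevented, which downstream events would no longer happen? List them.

Downstream of the compressor fatigue crack: the secondary sensor overheating, the bypass relay seizure, the inlet bearing misalignment, the inlet seal overheating.
Of those, still caused via another path: the secondary sensor overheating.
The remainder have no surviving cause.

the bypass relay seizure, the inlet bearing misalignment, the inlet seal overheating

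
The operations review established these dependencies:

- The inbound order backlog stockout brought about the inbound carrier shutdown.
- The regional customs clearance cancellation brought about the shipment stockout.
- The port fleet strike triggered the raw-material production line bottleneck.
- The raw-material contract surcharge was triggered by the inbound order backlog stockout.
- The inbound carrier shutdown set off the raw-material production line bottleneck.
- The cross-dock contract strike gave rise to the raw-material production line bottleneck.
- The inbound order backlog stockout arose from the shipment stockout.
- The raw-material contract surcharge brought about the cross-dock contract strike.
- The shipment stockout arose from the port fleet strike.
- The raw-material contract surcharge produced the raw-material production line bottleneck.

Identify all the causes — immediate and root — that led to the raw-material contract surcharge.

Immediate cause of the raw-material contract surcharge: the inbound order backlog stockout.
Further upstream: the port fleet strike, the shipment stockout, the regional customs clearance cancellation.

the inbound order backlog stockout, the port fleet strike, the regional customs clearance cancellation, the shipment stockout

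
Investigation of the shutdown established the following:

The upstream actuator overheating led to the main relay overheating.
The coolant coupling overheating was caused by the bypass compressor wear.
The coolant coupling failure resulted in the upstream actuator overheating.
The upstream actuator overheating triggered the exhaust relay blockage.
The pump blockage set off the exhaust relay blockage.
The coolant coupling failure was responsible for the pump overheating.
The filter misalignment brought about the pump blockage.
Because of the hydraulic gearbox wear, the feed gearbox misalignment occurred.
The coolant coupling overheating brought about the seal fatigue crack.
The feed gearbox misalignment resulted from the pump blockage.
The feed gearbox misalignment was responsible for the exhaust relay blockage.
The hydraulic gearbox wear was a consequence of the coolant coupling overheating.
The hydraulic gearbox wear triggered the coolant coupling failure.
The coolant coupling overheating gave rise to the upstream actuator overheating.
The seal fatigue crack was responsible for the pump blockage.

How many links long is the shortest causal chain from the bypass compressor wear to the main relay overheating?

Shortest chain: the bypass compressor wear → the coolant coupling overheating → the upstream actuator overheating → the main relay overheating.

3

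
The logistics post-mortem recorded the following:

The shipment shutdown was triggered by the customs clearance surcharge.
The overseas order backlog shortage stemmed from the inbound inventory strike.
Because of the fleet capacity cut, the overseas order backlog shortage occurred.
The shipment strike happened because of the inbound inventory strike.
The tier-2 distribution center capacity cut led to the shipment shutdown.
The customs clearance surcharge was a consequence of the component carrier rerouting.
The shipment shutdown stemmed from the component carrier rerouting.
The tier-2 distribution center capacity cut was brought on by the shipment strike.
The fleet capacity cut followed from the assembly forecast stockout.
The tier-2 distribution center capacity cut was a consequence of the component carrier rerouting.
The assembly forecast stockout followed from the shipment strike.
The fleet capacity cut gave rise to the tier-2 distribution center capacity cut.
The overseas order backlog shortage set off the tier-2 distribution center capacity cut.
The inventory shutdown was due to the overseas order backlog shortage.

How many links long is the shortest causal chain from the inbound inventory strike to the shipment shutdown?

3

Shortest chain: the inbound inventory strike → the shipment strike → the tier-2 distribution center capacity cut → the shipment shutdown.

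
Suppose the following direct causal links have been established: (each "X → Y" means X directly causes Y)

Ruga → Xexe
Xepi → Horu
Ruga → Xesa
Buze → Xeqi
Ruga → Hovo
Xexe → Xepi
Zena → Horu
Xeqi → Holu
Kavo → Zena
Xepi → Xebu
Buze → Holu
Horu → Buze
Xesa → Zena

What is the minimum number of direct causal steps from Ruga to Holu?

Shortest chain: Ruga → Xesa → Zena → Horu → Buze → Holu.

5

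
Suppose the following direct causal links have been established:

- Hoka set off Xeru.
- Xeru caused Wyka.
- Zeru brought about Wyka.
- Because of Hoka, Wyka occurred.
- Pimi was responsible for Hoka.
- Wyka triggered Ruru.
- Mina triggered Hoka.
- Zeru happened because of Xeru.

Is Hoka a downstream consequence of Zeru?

No

Zeru leads to Wyka, Ruru; Hoka is not among them.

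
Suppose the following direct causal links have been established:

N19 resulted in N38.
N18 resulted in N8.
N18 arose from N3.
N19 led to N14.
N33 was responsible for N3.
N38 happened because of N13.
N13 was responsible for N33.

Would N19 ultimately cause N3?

No

N19 leads to N38, N14; N3 is not among them.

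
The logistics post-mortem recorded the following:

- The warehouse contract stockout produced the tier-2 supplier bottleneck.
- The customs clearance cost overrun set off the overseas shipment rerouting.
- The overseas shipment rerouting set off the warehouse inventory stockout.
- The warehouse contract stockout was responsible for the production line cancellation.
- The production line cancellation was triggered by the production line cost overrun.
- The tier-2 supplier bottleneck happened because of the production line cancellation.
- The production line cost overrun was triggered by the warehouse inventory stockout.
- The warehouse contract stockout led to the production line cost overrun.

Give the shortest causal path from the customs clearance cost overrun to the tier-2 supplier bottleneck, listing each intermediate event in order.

the customs clearance cost overrun → the overseas shipment rerouting
the overseas shipment rerouting → the warehouse inventory stockout
the warehouse inventory stockout → the production line cost overrun
the production line cost overrun → the production line cancellation
the production line cancellation → the tier-2 supplier bottleneck
Length: 5 steps.

the customs clearance cost overrun → the overseas shipment rerouting → the warehouse inventory stockout → the production line cost overrun → the production line cancellation → the tier-2 supplier bottleneck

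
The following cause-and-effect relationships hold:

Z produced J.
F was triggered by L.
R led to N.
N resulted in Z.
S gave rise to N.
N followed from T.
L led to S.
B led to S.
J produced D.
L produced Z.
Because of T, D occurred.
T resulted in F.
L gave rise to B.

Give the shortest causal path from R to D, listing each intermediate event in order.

R → N
N → Z
Z → J
J → D
Length: 4 steps.

R → N → Z → J → D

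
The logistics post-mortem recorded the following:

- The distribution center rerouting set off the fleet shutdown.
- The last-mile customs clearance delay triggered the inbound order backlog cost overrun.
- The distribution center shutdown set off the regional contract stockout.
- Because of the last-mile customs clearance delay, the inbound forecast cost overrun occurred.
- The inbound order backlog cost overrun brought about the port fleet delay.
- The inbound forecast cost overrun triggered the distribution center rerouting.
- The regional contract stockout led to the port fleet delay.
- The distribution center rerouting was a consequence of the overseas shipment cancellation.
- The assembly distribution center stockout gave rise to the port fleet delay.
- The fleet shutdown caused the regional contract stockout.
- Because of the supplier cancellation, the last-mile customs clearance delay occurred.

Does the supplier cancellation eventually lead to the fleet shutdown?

There is a causal chain: the supplier cancellation → the last-mile customs clearance delay → the inbound forecast cost overrun → the distribution center rerouting → the fleet shutdown.

Yes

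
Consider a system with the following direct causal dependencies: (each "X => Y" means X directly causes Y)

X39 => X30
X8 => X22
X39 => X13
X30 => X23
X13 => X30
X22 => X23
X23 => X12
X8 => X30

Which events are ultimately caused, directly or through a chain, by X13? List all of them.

Direct effects: X30.
2 steps out: X23.
3 steps out: X12.
Not reachable from it: X8, X39, X22.

X12, X23, X30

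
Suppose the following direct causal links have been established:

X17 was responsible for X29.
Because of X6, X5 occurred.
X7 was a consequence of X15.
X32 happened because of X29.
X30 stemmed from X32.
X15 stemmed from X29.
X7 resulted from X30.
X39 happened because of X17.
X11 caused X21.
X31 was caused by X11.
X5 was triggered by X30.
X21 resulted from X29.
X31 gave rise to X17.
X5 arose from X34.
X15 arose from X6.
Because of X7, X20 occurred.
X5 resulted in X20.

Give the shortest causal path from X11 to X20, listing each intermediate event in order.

X11 → X31 → X17 → X29 → X15 → X7 → X20

X11 → X31
X31 → X17
X17 → X29
X29 → X15
X15 → X7
X7 → X20
Length: 6 steps.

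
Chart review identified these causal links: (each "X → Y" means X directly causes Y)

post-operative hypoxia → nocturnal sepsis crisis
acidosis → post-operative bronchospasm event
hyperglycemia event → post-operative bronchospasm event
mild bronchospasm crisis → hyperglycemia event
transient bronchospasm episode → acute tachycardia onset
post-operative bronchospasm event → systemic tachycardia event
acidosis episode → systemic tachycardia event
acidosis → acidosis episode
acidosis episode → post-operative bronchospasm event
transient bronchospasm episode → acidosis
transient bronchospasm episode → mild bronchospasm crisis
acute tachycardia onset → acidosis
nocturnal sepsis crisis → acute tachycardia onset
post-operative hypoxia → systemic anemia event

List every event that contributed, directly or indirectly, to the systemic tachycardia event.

Immediate causes of the systemic tachycardia event: the acidosis episode, the post-operative bronchospasm event.
Further upstream: the transient bronchospasm episode, the mild bronchospasm crisis, the post-operative hypoxia, the nocturnal sepsis crisis, the acute tachycardia onset, the acidosis, the hyperglycemia event.

the acidosis, the acidosis episode, the acute tachycardia onset, the hyperglycemia event, the mild bronchospasm crisis, the nocturnal sepsis crisis, the post-operative bronchospasm event, the post-operative hypoxia, the transient bronchospasm episode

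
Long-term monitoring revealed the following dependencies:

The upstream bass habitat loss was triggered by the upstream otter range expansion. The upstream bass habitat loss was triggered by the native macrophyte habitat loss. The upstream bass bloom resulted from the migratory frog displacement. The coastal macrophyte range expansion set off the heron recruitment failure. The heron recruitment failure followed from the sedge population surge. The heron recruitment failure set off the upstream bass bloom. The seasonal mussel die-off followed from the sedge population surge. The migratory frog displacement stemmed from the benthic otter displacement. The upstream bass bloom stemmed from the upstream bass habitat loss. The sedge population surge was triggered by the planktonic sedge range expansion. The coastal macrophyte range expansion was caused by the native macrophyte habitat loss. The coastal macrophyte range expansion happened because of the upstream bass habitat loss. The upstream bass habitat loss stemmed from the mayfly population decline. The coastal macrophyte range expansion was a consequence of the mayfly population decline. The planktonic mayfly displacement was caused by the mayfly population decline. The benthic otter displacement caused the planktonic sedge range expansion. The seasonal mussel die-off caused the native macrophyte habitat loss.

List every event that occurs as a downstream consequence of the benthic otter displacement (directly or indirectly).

the coastal macrophyte range expansion, the heron recruitment failure, the migratory frog displacement, the native macrophyte habitat loss, the planktonic sedge range expansion, the seasonal mussel die-off, the sedge population surge, the upstream bass bloom, the upstream bass habitat loss

Direct effects: the planktonic sedge range expansion, the migratory frog displacement.
2 steps out: the sedge population surge, the upstream bass bloom.
3 steps out: the seasonal mussel die-off, the heron recruitment failure.
4 steps out: the native macrophyte habitat loss.
5 steps out: the upstream bass habitat loss, the coastal macrophyte range expansion.
Not reachable from it: the mayfly population decline, the upstream otter range expansion, the planktonic mayfly displacement.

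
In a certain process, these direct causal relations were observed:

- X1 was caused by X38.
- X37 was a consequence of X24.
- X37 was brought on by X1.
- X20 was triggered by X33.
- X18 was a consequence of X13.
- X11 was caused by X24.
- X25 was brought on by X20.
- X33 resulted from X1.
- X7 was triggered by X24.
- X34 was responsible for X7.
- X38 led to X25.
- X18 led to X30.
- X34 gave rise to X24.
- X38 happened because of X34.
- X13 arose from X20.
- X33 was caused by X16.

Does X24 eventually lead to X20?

No

X24 leads to X7, X11, X37; X20 is not among them.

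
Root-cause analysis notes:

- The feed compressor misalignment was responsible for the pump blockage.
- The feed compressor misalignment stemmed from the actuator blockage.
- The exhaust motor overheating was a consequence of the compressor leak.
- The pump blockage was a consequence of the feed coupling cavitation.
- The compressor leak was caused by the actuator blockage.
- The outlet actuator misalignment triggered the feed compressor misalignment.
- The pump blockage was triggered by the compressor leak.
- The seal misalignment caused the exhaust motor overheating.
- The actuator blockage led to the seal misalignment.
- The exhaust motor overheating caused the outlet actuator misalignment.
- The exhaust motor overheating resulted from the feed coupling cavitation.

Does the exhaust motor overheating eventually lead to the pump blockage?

There is a causal chain: the exhaust motor overheating → the outlet actuator misalignment → the feed compressor misalignment → the pump blockage.

Yes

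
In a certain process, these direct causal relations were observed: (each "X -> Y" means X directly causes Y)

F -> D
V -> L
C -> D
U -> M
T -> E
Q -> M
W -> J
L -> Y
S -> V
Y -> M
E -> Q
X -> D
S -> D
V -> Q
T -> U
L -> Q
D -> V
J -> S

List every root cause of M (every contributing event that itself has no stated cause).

Tracing upstream from M: M ← Q ← V ← S ← J ← W.
A separate upstream branch: M ← Q ← V ← D ← F.
A separate upstream branch: M ← U ← T.
A separate upstream branch: M ← Q ← V ← D ← C.
A separate upstream branch: M ← Q ← V ← D ← X.
Each of those chain origins has no stated cause.

C, F, T, W, X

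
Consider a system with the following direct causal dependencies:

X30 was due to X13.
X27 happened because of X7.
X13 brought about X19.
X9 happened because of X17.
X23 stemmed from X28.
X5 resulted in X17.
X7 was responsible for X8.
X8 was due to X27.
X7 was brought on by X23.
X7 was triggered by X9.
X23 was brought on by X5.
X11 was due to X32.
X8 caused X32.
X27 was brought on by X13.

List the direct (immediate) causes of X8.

Upstream contributors include X13, X28, X5, X17, X9, X23, but only X27, X7 feed directly into X8.

X27, X7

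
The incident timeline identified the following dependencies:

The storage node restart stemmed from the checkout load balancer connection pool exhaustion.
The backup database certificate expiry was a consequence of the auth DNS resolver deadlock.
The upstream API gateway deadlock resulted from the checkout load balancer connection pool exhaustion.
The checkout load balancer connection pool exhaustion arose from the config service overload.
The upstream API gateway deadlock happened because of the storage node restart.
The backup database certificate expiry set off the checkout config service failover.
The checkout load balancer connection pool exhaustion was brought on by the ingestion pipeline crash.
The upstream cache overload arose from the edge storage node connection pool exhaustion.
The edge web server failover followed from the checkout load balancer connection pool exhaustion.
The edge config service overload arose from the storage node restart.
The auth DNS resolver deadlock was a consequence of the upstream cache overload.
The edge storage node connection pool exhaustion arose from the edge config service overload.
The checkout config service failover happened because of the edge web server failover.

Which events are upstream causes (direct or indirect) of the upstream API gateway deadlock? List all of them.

the checkout load balancer connection pool exhaustion, the config service overload, the ingestion pipeline crash, the storage node restart

Immediate causes of the upstream API gateway deadlock: the checkout load balancer connection pool exhaustion, the storage node restart.
Further upstream: the config service overload, the ingestion pipeline crash.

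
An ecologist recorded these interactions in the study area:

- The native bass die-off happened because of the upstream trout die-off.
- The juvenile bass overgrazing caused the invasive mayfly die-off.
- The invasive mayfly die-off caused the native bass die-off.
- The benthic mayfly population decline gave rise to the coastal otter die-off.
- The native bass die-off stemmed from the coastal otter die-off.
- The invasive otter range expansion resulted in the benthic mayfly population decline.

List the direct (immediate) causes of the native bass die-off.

Upstream contributors include the juvenile bass overgrazing, the invasive otter range expansion, the benthic mayfly population decline, but only the coastal otter die-off, the invasive mayfly die-off, the upstream trout die-off feed directly into the native bass die-off.

the coastal otter die-off, the invasive mayfly die-off, the upstream trout die-off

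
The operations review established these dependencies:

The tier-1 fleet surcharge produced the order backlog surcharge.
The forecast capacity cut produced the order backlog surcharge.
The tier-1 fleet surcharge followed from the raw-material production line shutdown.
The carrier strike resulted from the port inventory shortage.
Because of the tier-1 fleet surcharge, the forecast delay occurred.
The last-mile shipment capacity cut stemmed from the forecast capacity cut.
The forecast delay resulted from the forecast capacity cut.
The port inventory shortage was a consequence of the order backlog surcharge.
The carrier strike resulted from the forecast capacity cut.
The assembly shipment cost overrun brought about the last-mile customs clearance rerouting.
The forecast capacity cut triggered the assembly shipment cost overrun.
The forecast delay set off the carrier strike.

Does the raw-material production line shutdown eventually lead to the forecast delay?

There is a causal chain: the raw-material production line shutdown → the tier-1 fleet surcharge → the forecast delay.

Yes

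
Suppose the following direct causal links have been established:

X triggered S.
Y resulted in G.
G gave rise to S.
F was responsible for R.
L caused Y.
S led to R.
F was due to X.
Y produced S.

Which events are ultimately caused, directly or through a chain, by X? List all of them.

F, R, S

Direct effects: S, F.
2 steps out: R.
Not reachable from it: L, Y, G.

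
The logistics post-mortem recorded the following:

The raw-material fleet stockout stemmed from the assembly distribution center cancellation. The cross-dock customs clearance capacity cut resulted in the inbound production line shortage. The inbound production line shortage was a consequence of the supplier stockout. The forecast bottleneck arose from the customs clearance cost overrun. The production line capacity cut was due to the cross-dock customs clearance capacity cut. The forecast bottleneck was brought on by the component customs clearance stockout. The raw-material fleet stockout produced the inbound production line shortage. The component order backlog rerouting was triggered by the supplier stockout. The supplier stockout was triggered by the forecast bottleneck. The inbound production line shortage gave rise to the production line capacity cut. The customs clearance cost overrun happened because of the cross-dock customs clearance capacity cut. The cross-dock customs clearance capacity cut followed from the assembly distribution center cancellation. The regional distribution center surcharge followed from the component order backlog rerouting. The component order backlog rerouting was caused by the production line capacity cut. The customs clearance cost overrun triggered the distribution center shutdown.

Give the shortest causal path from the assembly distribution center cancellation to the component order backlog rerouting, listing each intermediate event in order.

the assembly distribution center cancellation → the cross-dock customs clearance capacity cut → the production line capacity cut → the component order backlog rerouting

the assembly distribution center cancellation → the cross-dock customs clearance capacity cut
the cross-dock customs clearance capacity cut → the production line capacity cut
the production line capacity cut → the component order backlog rerouting
Length: 3 steps.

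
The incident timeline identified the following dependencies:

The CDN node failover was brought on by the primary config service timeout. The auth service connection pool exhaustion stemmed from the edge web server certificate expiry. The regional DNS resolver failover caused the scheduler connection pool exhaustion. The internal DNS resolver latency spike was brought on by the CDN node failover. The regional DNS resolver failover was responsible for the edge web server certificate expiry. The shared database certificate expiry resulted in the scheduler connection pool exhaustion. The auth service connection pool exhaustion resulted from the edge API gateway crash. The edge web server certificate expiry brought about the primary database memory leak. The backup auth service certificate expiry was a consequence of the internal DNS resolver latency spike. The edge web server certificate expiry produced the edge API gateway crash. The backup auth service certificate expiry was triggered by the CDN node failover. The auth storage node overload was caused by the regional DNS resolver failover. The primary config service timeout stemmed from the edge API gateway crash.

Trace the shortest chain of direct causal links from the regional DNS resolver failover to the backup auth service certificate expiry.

the regional DNS resolver failover → the edge web server certificate expiry
the edge web server certificate expiry → the edge API gateway crash
the edge API gateway crash → the primary config service timeout
the primary config service timeout → the CDN node failover
the CDN node failover → the backup auth service certificate expiry
Length: 5 steps.

the regional DNS resolver failover → the edge web server certificate expiry → the edge API gateway crash → the primary config service timeout → the CDN node failover → the backup auth service certificate expiry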